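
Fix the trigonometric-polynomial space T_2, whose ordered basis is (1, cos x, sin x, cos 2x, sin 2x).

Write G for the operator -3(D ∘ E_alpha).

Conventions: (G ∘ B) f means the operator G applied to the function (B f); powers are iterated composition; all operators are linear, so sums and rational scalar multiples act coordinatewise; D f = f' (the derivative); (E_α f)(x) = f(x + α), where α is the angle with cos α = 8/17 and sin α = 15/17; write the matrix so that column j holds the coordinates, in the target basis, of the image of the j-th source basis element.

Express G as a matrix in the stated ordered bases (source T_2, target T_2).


image of 1: 0
image of cos x: (45/17)cos x + (24/17)sin x
image of sin x: -(24/17)cos x + (45/17)sin x
image of cos 2x: (1440/289)cos 2x - (966/289)sin 2x
image of sin 2x: (966/289)cos 2x + (1440/289)sin 2x
each image's coordinates form column j of the matrix

the matrix is [[0, 0, 0, 0, 0]; [0, 45/17, -24/17, 0, 0]; [0, 24/17, 45/17, 0, 0]; [0, 0, 0, 1440/289, 966/289]; [0, 0, 0, -966/289, 1440/289]] (rows listed top to bottom)


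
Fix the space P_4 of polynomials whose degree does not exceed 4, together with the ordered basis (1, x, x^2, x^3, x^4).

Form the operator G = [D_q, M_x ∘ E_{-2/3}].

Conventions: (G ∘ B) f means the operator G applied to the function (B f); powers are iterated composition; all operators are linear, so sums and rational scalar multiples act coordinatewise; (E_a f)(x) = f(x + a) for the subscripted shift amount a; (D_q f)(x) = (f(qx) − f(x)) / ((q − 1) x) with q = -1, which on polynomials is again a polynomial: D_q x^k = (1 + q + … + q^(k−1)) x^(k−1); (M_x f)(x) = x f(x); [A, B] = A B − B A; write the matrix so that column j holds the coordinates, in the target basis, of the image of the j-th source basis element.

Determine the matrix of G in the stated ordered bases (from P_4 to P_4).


the matrix is [[1, -2/3, 4/9, -8/27, 16/81]; [0, -1, 0, -4/9, 0]; [0, 0, 1, -2/3, 8/3]; [0, 0, 0, -1, 0]; [0, 0, 0, 0, 1]] (rows listed top to bottom)

image of 1: 1
image of x: -x - 2/3
image of x^2: x^2 + 4/9
image of x^3: -x^3 - (2/3)x^2 - (4/9)x - 8/27
image of x^4: x^4 + (8/3)x^2 + 16/81
each image's coordinates form column j of the matrix


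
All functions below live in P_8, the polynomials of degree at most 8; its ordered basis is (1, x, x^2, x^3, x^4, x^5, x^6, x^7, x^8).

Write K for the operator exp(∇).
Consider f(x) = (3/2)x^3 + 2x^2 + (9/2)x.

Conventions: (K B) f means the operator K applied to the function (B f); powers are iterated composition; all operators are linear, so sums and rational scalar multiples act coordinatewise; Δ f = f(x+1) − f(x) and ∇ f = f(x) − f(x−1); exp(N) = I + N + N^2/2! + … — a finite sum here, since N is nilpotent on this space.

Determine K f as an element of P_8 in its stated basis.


order-1 term: (9/2)x^2 - (1/2)x + 4
order-2 term: (9/2)x - 5/2
order-3 term: 3/2
the series for exp(∇) f terminates at order 3
exp(∇) f = (3/2)x^3 + (13/2)x^2 + (17/2)x + 3

the image equals g(x) = (3/2)x^3 + (13/2)x^2 + (17/2)x + 3


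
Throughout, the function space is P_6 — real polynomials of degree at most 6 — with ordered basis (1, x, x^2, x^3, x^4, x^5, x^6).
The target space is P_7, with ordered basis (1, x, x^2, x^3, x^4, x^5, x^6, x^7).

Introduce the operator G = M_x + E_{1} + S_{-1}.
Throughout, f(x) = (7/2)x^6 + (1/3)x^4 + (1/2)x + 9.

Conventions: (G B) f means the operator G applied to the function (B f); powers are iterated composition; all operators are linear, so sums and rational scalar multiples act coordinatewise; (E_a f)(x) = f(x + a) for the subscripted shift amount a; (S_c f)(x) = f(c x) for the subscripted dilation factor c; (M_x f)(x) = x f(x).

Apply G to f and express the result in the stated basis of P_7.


M_x f = (7/2)x^7 + (1/3)x^5 + (1/2)x^2 + 9x
E_{1} f = (7/2)x^6 + 21x^5 + (317/6)x^4 + (214/3)x^3 + (109/2)x^2 + (137/6)x + 40/3
S_{-1} f = (7/2)x^6 + (1/3)x^4 - (1/2)x + 9
(M_x + E_{1} + S_{-1}) f = (7/2)x^7 + 7x^6 + (64/3)x^5 + (319/6)x^4 + (214/3)x^3 + 55x^2 + (94/3)x + 67/3

g(x) = (7/2)x^7 + 7x^6 + (64/3)x^5 + (319/6)x^4 + (214/3)x^3 + 55x^2 + (94/3)x + 67/3


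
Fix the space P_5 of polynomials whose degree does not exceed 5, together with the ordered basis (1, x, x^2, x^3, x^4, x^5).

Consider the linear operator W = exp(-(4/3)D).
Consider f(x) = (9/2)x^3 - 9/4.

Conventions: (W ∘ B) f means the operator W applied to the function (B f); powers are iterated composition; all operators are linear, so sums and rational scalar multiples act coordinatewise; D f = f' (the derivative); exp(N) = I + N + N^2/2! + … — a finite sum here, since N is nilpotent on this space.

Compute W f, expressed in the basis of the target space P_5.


order-1 term: -18x^2
order-2 term: 24x
order-3 term: -32/3
the series for exp(-(4/3)D) f terminates at order 3
exp(-(4/3)D) f = (9/2)x^3 - 18x^2 + 24x - 155/12

the image equals g(x) = (9/2)x^3 - 18x^2 + 24x - 155/12


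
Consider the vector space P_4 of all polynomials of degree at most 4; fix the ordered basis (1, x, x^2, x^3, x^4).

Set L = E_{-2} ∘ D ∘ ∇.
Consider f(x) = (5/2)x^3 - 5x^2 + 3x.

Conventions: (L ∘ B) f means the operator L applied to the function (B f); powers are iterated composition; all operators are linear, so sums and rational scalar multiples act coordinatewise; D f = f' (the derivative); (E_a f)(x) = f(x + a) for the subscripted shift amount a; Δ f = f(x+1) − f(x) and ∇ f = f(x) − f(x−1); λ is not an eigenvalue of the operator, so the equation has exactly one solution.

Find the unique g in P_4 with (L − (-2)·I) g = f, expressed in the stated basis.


g(x) = (5/4)x^3 - (5/2)x^2 - (9/4)x + 95/8

write g with unknown coordinates in the stated basis and equate coefficients in (L − (-2)·I) g = f
solving from the highest basis element down gives g = (5/4)x^3 - (5/2)x^2 - (9/4)x + 95/8
check: L g = (15/2)x - 95/4
so L g − (-2)·g = (5/2)x^3 - 5x^2 + 3x = f ✓


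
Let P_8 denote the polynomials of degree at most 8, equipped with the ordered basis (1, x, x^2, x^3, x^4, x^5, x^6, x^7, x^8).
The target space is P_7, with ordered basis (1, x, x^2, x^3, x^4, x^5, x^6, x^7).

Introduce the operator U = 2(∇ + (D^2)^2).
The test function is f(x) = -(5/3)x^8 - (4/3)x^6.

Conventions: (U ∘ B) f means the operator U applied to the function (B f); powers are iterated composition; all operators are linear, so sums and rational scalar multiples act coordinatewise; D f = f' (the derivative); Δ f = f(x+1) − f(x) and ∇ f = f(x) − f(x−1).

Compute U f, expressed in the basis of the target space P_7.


∇ f = -(40/3)x^7 + (140/3)x^6 - (304/3)x^5 + (410/3)x^4 - 120x^3 + (200/3)x^2 - (64/3)x + 3
D f = -(40/3)x^7 - 8x^5
D D f = -(280/3)x^6 - 40x^4
D D^2 f = -560x^5 - 160x^3
D D D^2 f = -2800x^4 - 480x^2
(∇ + (D^2)^2) f = -(40/3)x^7 + (140/3)x^6 - (304/3)x^5 - (7990/3)x^4 - 120x^3 - (1240/3)x^2 - (64/3)x + 3
(2(∇ + (D^2)^2)) f = -(80/3)x^7 + (280/3)x^6 - (608/3)x^5 - (15980/3)x^4 - 240x^3 - (2480/3)x^2 - (128/3)x + 6

the image equals g(x) = -(80/3)x^7 + (280/3)x^6 - (608/3)x^5 - (15980/3)x^4 - 240x^3 - (2480/3)x^2 - (128/3)x + 6


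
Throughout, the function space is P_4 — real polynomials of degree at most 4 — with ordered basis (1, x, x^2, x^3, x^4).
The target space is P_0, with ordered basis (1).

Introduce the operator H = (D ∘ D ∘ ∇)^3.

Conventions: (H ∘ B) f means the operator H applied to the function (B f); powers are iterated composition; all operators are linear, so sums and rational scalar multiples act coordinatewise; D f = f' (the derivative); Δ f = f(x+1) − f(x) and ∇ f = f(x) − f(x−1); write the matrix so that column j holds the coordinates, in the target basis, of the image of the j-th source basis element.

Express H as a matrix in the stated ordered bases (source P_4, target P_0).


image of 1: 0
image of x: 0
image of x^2: 0
image of x^3: 0
image of x^4: 0
each image's coordinates form column j of the matrix

the matrix is [[0, 0, 0, 0, 0]] (rows listed top to bottom)


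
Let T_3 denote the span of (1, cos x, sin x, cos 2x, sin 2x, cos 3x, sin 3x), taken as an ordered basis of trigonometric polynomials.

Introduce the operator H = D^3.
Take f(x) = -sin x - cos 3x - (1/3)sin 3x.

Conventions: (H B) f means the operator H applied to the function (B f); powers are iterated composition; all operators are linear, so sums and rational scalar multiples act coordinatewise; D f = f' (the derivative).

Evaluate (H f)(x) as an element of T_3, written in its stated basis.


g(x) = cos x + 9cos 3x - 27sin 3x

D f = -cos x - cos 3x + 3sin 3x
D D f = sin x + 9cos 3x + 3sin 3x
D D D f = cos x + 9cos 3x - 27sin 3x


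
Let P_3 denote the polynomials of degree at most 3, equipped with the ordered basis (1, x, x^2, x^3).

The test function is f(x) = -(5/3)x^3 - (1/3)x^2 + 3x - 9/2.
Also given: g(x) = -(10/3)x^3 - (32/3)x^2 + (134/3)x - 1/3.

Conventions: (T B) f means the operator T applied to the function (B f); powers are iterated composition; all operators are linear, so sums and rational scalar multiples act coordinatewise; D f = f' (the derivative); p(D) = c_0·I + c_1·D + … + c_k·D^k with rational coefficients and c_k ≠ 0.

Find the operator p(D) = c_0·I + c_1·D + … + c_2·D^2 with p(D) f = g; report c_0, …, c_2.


D^0 f = -(5/3)x^3 - (1/3)x^2 + 3x - 9/2
D^1 f = -5x^2 - (2/3)x + 3
D^2 f = -10x - 2/3
matching coefficients of g against c_0 f + c_1 Df + … from the top degree down determines the c_i
solution: c_0 = 2, c_1 = 2, c_2 = -4

p(D) = 2·I + 2·D − 4·D^2, i.e. c_0 = 2, c_1 = 2, c_2 = -4


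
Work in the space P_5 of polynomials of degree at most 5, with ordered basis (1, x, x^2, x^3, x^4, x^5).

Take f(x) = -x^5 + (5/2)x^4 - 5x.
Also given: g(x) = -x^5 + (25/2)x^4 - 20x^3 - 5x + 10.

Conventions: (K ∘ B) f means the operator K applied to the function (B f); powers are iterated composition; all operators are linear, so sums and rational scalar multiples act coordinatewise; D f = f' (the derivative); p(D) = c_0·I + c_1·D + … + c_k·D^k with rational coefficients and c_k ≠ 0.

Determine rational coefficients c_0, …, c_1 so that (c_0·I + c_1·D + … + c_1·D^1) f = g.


D^0 f = -x^5 + (5/2)x^4 - 5x
D^1 f = -5x^4 + 10x^3 - 5
matching coefficients of g against c_0 f + c_1 Df + … from the top degree down determines the c_i
solution: c_0 = 1, c_1 = -2

c_0 = 1, c_1 = -2


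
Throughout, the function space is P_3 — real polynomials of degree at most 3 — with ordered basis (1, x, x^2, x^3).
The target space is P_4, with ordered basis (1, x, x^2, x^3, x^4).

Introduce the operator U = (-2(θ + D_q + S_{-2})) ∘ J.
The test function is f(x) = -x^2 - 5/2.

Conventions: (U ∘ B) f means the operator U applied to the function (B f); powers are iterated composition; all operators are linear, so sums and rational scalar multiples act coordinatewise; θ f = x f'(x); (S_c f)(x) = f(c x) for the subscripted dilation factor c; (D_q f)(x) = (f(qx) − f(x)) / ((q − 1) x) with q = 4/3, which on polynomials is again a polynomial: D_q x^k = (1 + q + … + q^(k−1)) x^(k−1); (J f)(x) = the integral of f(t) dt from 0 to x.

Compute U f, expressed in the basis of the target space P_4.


g(x) = -(10/3)x^3 + (74/27)x^2 - 5x + 5

J f = -(1/3)x^3 - (5/2)x
θ J f = -x^3 - (5/2)x
D_q J f = -(37/27)x^2 - 5/2
S_{-2} J f = (8/3)x^3 + 5x
(θ + D_q + S_{-2}) J f = (5/3)x^3 - (37/27)x^2 + (5/2)x - 5/2
(-2(θ + D_q + S_{-2})) J f = -(10/3)x^3 + (74/27)x^2 - 5x + 5


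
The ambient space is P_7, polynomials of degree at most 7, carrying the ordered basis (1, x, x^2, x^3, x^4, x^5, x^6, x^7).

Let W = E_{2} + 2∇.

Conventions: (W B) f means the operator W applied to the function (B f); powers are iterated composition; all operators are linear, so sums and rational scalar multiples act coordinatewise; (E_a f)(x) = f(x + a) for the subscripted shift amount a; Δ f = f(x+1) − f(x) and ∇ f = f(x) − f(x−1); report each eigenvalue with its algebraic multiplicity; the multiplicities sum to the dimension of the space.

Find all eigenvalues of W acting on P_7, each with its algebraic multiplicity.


λ = 1 (multiplicity 8)

image of 1: 1
image of x: x + 4
image of x^2: x^2 + 8x + 2
image of x^3: x^3 + 12x^2 + 6x + 10
image of x^4: x^4 + 16x^3 + 12x^2 + 40x + 14
image of x^5: x^5 + 20x^4 + 20x^3 + 100x^2 + 70x + 34
image of x^6: x^6 + 24x^5 + 30x^4 + 200x^3 + 210x^2 + 204x + 62
image of x^7: x^7 + 28x^6 + 42x^5 + 350x^4 + 490x^3 + 714x^2 + 434x + 130
the matrix is upper triangular; its diagonal is (1, 1, 1, 1, 1, 1, 1, 1)
for a triangular matrix the eigenvalues are the diagonal entries, with algebraic multiplicity their repetition count


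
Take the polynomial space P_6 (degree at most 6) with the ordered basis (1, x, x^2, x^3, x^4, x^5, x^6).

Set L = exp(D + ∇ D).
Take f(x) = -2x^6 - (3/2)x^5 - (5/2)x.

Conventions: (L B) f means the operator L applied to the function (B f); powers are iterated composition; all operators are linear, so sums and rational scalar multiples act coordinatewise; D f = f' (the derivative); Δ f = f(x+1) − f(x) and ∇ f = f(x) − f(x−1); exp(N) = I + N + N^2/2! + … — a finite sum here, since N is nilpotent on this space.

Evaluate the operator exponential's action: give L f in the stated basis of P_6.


g(x) = -2x^6 - (27/2)x^5 - (195/2)x^4 - 205x^3 - 570x^2 - 202x - 651/2

order-1 term: -12x^5 - (135/2)x^4 + 90x^3 - 75x^2 + 30x - 7
order-2 term: -30x^4 - 255x^3 - 90x^2 + 480x - 300
order-3 term: -40x^3 - 375x^2 - 450x + 315
order-4 term: -30x^2 - (495/2)x - 270
order-5 term: -12x - 123/2
order-6 term: -2
the series for exp(D + ∇ D) f terminates at order 6
exp(D + ∇ D) f = -2x^6 - (27/2)x^5 - (195/2)x^4 - 205x^3 - 570x^2 - 202x - 651/2


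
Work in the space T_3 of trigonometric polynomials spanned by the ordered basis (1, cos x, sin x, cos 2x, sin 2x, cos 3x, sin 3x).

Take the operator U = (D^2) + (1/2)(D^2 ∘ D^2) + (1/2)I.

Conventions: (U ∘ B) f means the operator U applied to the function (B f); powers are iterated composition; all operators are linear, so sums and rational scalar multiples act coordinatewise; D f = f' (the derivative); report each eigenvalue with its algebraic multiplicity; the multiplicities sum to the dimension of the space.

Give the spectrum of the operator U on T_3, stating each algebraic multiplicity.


λ = 0 (multiplicity 2), λ = 1/2 (multiplicity 1), λ = 9/2 (multiplicity 2), λ = 32 (multiplicity 2)

image of 1: 1/2
image of cos x: 0
image of sin x: 0
image of cos 2x: (9/2)cos 2x
image of sin 2x: (9/2)sin 2x
image of cos 3x: 32cos 3x
image of sin 3x: 32sin 3x
the matrix is diagonal; its diagonal is (1/2, 0, 0, 9/2, 9/2, 32, 32)
for a triangular matrix the eigenvalues are the diagonal entries, with algebraic multiplicity their repetition count


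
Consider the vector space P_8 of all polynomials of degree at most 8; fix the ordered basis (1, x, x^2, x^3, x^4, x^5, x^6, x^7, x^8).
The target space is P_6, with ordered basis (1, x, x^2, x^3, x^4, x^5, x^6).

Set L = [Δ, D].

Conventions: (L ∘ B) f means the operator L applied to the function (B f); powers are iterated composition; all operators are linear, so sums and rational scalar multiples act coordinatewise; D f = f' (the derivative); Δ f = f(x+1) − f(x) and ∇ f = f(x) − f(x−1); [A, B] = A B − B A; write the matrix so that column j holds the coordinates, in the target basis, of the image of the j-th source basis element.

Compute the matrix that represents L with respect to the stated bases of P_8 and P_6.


image of 1: 0
image of x: 0
image of x^2: 0
image of x^3: 0
image of x^4: 0
image of x^5: 0
image of x^6: 0
image of x^7: 0
image of x^8: 0
each image's coordinates form column j of the matrix

the matrix is [[0, 0, 0, 0, 0, 0, 0, 0, 0]; [0, 0, 0, 0, 0, 0, 0, 0, 0]; [0, 0, 0, 0, 0, 0, 0, 0, 0]; [0, 0, 0, 0, 0, 0, 0, 0, 0]; [0, 0, 0, 0, 0, 0, 0, 0, 0]; [0, 0, 0, 0, 0, 0, 0, 0, 0]; [0, 0, 0, 0, 0, 0, 0, 0, 0]] (rows listed top to bottom)


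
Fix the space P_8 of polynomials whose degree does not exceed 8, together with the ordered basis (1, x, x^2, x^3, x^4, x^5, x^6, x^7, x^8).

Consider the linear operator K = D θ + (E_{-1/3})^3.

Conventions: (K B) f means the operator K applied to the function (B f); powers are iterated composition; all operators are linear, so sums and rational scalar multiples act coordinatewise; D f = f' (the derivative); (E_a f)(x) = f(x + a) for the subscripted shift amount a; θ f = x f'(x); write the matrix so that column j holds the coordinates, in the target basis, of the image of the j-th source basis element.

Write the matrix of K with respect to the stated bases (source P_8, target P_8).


the matrix is [[1, 0, 1, -1, 1, -1, 1, -1, 1]; [0, 1, 2, 3, -4, 5, -6, 7, -8]; [0, 0, 1, 6, 6, -10, 15, -21, 28]; [0, 0, 0, 1, 12, 10, -20, 35, -56]; [0, 0, 0, 0, 1, 20, 15, -35, 70]; [0, 0, 0, 0, 0, 1, 30, 21, -56]; [0, 0, 0, 0, 0, 0, 1, 42, 28]; [0, 0, 0, 0, 0, 0, 0, 1, 56]; [0, 0, 0, 0, 0, 0, 0, 0, 1]] (rows listed top to bottom)

image of 1: 1
image of x: x
image of x^2: x^2 + 2x + 1
image of x^3: x^3 + 6x^2 + 3x - 1
image of x^4: x^4 + 12x^3 + 6x^2 - 4x + 1
image of x^5: x^5 + 20x^4 + 10x^3 - 10x^2 + 5x - 1
image of x^6: x^6 + 30x^5 + 15x^4 - 20x^3 + 15x^2 - 6x + 1
image of x^7: x^7 + 42x^6 + 21x^5 - 35x^4 + 35x^3 - 21x^2 + 7x - 1
image of x^8: x^8 + 56x^7 + 28x^6 - 56x^5 + 70x^4 - 56x^3 + 28x^2 - 8x + 1
each image's coordinates form column j of the matrix


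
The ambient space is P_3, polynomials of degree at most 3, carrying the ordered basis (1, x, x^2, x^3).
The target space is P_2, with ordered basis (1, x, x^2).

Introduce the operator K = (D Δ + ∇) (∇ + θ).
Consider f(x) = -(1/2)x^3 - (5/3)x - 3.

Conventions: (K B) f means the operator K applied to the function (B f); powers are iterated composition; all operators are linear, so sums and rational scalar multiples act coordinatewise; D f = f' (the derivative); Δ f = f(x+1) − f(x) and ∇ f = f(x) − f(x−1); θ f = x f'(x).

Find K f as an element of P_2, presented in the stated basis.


the result is g(x) = -(9/2)x^2 - (15/2)x - 23/3

∇ f = -(3/2)x^2 + (3/2)x - 13/6
θ f = -(3/2)x^3 - (5/3)x
(∇ + θ) f = -(3/2)x^3 - (3/2)x^2 - (1/6)x - 13/6
Δ (∇ + θ) f = -(9/2)x^2 - (15/2)x - 19/6
D Δ (∇ + θ) f = -9x - 15/2
∇ (∇ + θ) f = -(9/2)x^2 + (3/2)x - 1/6
(D Δ + ∇) (∇ + θ) f = -(9/2)x^2 - (15/2)x - 23/3


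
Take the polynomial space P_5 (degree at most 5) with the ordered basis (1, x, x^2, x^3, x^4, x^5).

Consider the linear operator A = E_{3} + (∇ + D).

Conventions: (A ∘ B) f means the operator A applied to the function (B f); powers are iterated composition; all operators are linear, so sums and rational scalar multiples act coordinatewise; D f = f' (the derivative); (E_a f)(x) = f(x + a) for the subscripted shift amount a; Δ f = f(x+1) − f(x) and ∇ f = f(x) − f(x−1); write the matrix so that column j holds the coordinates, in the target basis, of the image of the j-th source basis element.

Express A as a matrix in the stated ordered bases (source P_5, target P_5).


image of 1: 1
image of x: x + 5
image of x^2: x^2 + 10x + 8
image of x^3: x^3 + 15x^2 + 24x + 28
image of x^4: x^4 + 20x^3 + 48x^2 + 112x + 80
image of x^5: x^5 + 25x^4 + 80x^3 + 280x^2 + 400x + 244
each image's coordinates form column j of the matrix

the matrix is [[1, 5, 8, 28, 80, 244]; [0, 1, 10, 24, 112, 400]; [0, 0, 1, 15, 48, 280]; [0, 0, 0, 1, 20, 80]; [0, 0, 0, 0, 1, 25]; [0, 0, 0, 0, 0, 1]] (rows listed top to bottom)


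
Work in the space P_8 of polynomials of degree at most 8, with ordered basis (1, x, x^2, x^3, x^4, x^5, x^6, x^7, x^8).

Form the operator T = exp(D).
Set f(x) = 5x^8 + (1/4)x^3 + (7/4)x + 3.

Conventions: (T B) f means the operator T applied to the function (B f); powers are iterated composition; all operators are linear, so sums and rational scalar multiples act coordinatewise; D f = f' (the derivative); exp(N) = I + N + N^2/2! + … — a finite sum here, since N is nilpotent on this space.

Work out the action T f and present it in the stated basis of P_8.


order-1 term: 40x^7 + (3/4)x^2 + 7/4
order-2 term: 140x^6 + (3/4)x
order-3 term: 280x^5 + 1/4
order-4 term: 350x^4
order-5 term: 280x^3
order-6 term: 140x^2
order-7 term: 40x
order-8 term: 5
the series for exp(D) f terminates at order 8
exp(D) f = 5x^8 + 40x^7 + 140x^6 + 280x^5 + 350x^4 + (1121/4)x^3 + (563/4)x^2 + (85/2)x + 10

the result is g(x) = 5x^8 + 40x^7 + 140x^6 + 280x^5 + 350x^4 + (1121/4)x^3 + (563/4)x^2 + (85/2)x + 10


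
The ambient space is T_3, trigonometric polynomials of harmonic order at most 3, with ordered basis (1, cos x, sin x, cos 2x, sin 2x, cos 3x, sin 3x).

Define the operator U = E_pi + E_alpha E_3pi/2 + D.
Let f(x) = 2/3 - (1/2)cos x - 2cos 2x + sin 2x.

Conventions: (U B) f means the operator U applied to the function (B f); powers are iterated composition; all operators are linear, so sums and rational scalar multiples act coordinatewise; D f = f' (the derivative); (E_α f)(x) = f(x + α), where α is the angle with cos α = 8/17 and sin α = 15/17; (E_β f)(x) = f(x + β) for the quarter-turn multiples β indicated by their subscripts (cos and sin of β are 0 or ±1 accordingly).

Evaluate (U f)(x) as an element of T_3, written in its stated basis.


g(x) = 4/3 + (1/17)cos x + (9/34)sin x - (562/289)cos 2x + (1126/289)sin 2x

E_pi f = 2/3 + (1/2)cos x - 2cos 2x + sin 2x
E_3pi/2 f = 2/3 - (1/2)sin x + 2cos 2x - sin 2x
E_alpha E_3pi/2 f = 2/3 - (15/34)cos x - (4/17)sin x - (562/289)cos 2x - (319/289)sin 2x
D f = (1/2)sin x + 2cos 2x + 4sin 2x
(E_pi + E_alpha E_3pi/2 + D) f = 4/3 + (1/17)cos x + (9/34)sin x - (562/289)cos 2x + (1126/289)sin 2x


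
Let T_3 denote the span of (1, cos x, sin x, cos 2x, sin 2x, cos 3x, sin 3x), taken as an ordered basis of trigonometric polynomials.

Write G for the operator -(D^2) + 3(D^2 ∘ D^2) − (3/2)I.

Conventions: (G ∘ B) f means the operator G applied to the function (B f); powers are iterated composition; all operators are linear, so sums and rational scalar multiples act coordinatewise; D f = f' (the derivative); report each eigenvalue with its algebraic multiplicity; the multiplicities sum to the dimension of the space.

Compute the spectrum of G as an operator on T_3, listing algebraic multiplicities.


image of 1: -3/2
image of cos x: (5/2)cos x
image of sin x: (5/2)sin x
image of cos 2x: (101/2)cos 2x
image of sin 2x: (101/2)sin 2x
image of cos 3x: (501/2)cos 3x
image of sin 3x: (501/2)sin 3x
the matrix is diagonal; its diagonal is (-3/2, 5/2, 5/2, 101/2, 101/2, 501/2, 501/2)
for a triangular matrix the eigenvalues are the diagonal entries, with algebraic multiplicity their repetition count

λ = -3/2 (multiplicity 1), λ = 5/2 (multiplicity 2), λ = 101/2 (multiplicity 2), λ = 501/2 (multiplicity 2)


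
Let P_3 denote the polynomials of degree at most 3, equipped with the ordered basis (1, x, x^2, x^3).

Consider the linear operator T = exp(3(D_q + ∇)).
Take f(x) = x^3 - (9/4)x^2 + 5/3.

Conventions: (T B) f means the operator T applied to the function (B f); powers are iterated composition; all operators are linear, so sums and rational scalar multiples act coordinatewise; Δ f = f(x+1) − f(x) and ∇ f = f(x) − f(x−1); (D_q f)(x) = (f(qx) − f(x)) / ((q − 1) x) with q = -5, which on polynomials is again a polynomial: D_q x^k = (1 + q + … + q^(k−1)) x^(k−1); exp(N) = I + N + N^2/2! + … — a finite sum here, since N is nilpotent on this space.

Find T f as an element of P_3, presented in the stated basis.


the image equals g(x) = x^3 + (279/4)x^2 - (423/2)x - 6181/12

order-1 term: 72x^2 + (9/2)x + 39/4
order-2 term: -216x - 189/2
order-3 term: -432
the series for exp(3(D_q + ∇)) f terminates at order 3
exp(3(D_q + ∇)) f = x^3 + (279/4)x^2 - (423/2)x - 6181/12


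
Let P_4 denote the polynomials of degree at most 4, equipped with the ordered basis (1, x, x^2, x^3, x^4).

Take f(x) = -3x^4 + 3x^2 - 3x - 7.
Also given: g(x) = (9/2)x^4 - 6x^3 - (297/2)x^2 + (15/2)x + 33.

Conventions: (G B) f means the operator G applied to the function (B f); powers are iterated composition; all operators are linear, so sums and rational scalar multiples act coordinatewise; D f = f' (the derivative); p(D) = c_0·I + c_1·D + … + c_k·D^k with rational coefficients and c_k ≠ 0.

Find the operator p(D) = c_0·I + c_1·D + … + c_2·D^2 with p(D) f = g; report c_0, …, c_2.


c_0 = -3/2, c_1 = 1/2, c_2 = 4

D^0 f = -3x^4 + 3x^2 - 3x - 7
D^1 f = -12x^3 + 6x - 3
D^2 f = -36x^2 + 6
matching coefficients of g against c_0 f + c_1 Df + … from the top degree down determines the c_i
solution: c_0 = -3/2, c_1 = 1/2, c_2 = 4


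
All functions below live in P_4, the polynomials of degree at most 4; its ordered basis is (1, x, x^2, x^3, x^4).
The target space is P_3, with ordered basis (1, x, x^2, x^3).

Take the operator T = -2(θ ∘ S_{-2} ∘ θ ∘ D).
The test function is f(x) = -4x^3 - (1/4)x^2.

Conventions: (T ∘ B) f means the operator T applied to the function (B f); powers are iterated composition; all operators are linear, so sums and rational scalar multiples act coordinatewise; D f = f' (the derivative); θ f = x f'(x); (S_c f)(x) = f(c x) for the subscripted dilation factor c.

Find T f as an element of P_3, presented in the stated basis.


D f = -12x^2 - (1/2)x
θ D f = -24x^2 - (1/2)x
S_{-2} (θ ∘ D) f = -96x^2 + x
θ S_{-2} (θ ∘ D) f = -192x^2 + x
(-2(θ ∘ S_{-2} ∘ θ ∘ D)) f = 384x^2 - 2x

g(x) = 384x^2 - 2x


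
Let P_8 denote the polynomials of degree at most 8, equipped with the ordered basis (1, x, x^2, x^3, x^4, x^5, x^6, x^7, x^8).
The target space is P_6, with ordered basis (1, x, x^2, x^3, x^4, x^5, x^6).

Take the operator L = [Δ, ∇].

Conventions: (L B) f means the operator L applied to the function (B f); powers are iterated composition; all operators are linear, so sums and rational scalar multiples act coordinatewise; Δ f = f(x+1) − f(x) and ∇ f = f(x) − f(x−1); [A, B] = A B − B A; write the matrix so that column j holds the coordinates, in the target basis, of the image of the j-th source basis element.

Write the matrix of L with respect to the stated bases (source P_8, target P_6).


image of 1: 0
image of x: 0
image of x^2: 0
image of x^3: 0
image of x^4: 0
image of x^5: 0
image of x^6: 0
image of x^7: 0
image of x^8: 0
each image's coordinates form column j of the matrix

the matrix is [[0, 0, 0, 0, 0, 0, 0, 0, 0]; [0, 0, 0, 0, 0, 0, 0, 0, 0]; [0, 0, 0, 0, 0, 0, 0, 0, 0]; [0, 0, 0, 0, 0, 0, 0, 0, 0]; [0, 0, 0, 0, 0, 0, 0, 0, 0]; [0, 0, 0, 0, 0, 0, 0, 0, 0]; [0, 0, 0, 0, 0, 0, 0, 0, 0]] (rows listed top to bottom)


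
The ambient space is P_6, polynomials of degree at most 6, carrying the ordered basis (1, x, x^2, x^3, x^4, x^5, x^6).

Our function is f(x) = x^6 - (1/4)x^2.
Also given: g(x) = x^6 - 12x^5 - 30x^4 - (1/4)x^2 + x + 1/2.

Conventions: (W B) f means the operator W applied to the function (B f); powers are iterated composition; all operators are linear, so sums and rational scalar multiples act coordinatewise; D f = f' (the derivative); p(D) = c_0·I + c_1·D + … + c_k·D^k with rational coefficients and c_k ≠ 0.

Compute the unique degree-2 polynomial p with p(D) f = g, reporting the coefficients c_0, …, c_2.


p(D) = I − 2·D − D^2, i.e. c_0 = 1, c_1 = -2, c_2 = -1

D^0 f = x^6 - (1/4)x^2
D^1 f = 6x^5 - (1/2)x
D^2 f = 30x^4 - 1/2
matching coefficients of g against c_0 f + c_1 Df + … from the top degree down determines the c_i
solution: c_0 = 1, c_1 = -2, c_2 = -1


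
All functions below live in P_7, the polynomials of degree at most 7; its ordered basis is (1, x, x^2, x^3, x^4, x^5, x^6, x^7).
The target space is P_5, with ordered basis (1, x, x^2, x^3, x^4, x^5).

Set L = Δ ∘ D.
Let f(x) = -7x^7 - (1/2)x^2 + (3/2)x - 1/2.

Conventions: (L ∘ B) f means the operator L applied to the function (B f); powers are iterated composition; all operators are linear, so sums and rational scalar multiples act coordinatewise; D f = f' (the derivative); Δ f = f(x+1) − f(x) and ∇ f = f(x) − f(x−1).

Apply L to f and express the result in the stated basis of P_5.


D f = -49x^6 - x + 3/2
Δ D f = -294x^5 - 735x^4 - 980x^3 - 735x^2 - 294x - 50

g(x) = -294x^5 - 735x^4 - 980x^3 - 735x^2 - 294x - 50


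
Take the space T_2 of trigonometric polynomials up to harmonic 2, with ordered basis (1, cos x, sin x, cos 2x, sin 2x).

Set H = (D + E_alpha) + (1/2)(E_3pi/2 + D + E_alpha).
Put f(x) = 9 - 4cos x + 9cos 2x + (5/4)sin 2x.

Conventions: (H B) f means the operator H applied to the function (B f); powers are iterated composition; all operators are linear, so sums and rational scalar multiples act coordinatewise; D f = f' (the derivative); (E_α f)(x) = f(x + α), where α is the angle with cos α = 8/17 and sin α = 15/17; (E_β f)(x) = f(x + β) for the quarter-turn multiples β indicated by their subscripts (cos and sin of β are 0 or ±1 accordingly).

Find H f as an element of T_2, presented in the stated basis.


the result is g(x) = 18 - (48/17)cos x + (158/17)sin x - (7761/1156)cos 2x - (23051/578)sin 2x

D f = 4sin x + (5/2)cos 2x - 18sin 2x
E_alpha f = 9 - (32/17)cos x + (60/17)sin x - (1149/289)cos 2x - (9445/1156)sin 2x
(D + E_alpha) f = 9 - (32/17)cos x + (128/17)sin x - (853/578)cos 2x - (30253/1156)sin 2x
E_3pi/2 f = 9 - 4sin x - 9cos 2x - (5/4)sin 2x
D f = 4sin x + (5/2)cos 2x - 18sin 2x
E_alpha f = 9 - (32/17)cos x + (60/17)sin x - (1149/289)cos 2x - (9445/1156)sin 2x
(E_3pi/2 + D + E_alpha) f = 18 - (32/17)cos x + (60/17)sin x - (6055/578)cos 2x - (15849/578)sin 2x
((1/2)(E_3pi/2 + D + E_alpha)) f = 9 - (16/17)cos x + (30/17)sin x - (6055/1156)cos 2x - (15849/1156)sin 2x
((D + E_alpha) + (1/2)(E_3pi/2 + D + E_alpha)) f = 18 - (48/17)cos x + (158/17)sin x - (7761/1156)cos 2x - (23051/578)sin 2x


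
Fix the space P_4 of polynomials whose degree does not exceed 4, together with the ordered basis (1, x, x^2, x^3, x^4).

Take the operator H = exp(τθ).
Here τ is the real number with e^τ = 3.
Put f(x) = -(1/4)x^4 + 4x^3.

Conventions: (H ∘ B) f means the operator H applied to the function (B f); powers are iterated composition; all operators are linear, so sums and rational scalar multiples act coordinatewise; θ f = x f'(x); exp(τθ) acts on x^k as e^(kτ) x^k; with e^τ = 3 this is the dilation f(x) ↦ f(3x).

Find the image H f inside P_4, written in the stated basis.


g(x) = -(81/4)x^4 + 108x^3

exp(τθ) x^k = e^(kτ) x^k; with e^τ = 3 this sends x^k to 3^k x^k
x^3 ↦ 27 x^3
x^4 ↦ 81 x^4
applying this coordinatewise to f: exp(τθ) f = -(81/4)x^4 + 108x^3


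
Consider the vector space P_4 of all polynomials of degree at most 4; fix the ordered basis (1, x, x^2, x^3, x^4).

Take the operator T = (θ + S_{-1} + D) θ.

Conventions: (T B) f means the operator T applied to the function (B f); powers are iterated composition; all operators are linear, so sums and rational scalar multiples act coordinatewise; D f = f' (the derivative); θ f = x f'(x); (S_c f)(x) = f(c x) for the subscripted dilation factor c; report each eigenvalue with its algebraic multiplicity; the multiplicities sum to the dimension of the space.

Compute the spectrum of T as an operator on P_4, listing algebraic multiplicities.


image of 1: 0
image of x: 1
image of x^2: 6x^2 + 4x
image of x^3: 6x^3 + 9x^2
image of x^4: 20x^4 + 16x^3
the matrix is upper triangular; its diagonal is (0, 0, 6, 6, 20)
for a triangular matrix the eigenvalues are the diagonal entries, with algebraic multiplicity their repetition count

λ = 0 (multiplicity 2), λ = 6 (multiplicity 2), λ = 20 (multiplicity 1)


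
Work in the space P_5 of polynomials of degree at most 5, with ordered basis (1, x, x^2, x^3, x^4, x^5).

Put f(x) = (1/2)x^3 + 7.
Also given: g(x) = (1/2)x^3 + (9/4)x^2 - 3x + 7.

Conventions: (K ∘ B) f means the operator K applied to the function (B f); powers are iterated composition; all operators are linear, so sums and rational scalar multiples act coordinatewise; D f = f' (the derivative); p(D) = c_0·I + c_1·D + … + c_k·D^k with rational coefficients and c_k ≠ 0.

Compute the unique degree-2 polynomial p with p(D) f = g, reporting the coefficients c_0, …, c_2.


p(D) = I + (3/2)·D − D^2, i.e. c_0 = 1, c_1 = 3/2, c_2 = -1

D^0 f = (1/2)x^3 + 7
D^1 f = (3/2)x^2
D^2 f = 3x
matching coefficients of g against c_0 f + c_1 Df + … from the top degree down determines the c_i
solution: c_0 = 1, c_1 = 3/2, c_2 = -1


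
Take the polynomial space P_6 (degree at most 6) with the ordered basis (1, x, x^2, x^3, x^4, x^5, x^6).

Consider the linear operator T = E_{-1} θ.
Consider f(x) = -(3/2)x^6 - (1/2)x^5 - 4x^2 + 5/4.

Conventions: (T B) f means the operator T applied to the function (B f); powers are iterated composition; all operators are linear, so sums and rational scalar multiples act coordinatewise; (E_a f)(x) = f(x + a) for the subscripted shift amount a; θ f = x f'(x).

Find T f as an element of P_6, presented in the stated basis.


θ f = -9x^6 - (5/2)x^5 - 8x^2
E_{-1} θ f = -9x^6 + (103/2)x^5 - (245/2)x^4 + 155x^3 - 118x^2 + (115/2)x - 29/2

g(x) = -9x^6 + (103/2)x^5 - (245/2)x^4 + 155x^3 - 118x^2 + (115/2)x - 29/2


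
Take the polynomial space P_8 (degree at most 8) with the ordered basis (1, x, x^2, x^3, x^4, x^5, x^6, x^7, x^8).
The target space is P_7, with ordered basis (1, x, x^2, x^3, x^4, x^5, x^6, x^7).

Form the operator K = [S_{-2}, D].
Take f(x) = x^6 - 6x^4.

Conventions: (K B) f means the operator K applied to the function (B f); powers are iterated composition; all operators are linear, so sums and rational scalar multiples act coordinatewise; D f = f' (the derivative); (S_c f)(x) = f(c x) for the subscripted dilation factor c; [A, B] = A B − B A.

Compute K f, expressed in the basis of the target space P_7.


D f = 6x^5 - 24x^3
S_{-2} D f = -192x^5 + 192x^3
S_{-2} f = 64x^6 - 96x^4
D S_{-2} f = 384x^5 - 384x^3
[S_{-2}, D] f = -576x^5 + 576x^3

g(x) = -576x^5 + 576x^3


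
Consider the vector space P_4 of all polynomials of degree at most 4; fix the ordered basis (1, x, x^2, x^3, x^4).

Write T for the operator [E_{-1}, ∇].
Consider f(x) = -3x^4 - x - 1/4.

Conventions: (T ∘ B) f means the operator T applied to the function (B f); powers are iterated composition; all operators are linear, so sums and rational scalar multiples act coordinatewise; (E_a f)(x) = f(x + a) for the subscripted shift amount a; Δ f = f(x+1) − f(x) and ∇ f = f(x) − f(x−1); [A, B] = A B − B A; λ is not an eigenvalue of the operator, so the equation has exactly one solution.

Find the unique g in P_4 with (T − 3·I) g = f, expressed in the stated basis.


write g with unknown coordinates in the stated basis and equate coefficients in (T − 3·I) g = f
solving from the highest basis element down gives g = x^4 + (1/3)x + 1/12
check: T g = 0
so T g − 3·g = -3x^4 - x - 1/4 = f ✓

the result is g(x) = x^4 + (1/3)x + 1/12


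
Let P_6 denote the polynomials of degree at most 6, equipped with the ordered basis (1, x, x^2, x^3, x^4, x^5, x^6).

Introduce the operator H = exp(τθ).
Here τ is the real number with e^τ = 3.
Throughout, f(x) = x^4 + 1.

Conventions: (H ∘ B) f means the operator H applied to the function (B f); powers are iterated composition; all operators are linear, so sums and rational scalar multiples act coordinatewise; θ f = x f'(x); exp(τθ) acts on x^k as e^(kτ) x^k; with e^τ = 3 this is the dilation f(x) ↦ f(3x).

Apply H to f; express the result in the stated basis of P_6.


g(x) = 81x^4 + 1

exp(τθ) x^k = e^(kτ) x^k; with e^τ = 3 this sends x^k to 3^k x^k
x^4 ↦ 81 x^4
applying this coordinatewise to f: exp(τθ) f = 81x^4 + 1


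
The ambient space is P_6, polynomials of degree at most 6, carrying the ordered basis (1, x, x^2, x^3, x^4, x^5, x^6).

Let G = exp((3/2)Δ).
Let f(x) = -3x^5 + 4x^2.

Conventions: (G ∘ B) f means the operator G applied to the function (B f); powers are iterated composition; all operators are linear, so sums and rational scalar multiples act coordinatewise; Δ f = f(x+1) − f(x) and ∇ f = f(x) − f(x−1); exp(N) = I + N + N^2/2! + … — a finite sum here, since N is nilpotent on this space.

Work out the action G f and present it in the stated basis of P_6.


order-1 term: -(45/2)x^4 - 45x^3 - 45x^2 - (21/2)x + 3/2
order-2 term: -(135/2)x^3 - (405/2)x^2 - (945/4)x - 369/4
order-3 term: -(405/4)x^2 - (1215/4)x - 2025/8
order-4 term: -(1215/16)x - 1215/8
order-5 term: -729/32
the series for exp((3/2)Δ) f terminates at order 5
exp((3/2)Δ) f = -3x^5 - (45/2)x^4 - (225/2)x^3 - (1379/4)x^2 - (10023/16)x - 16593/32

g(x) = -3x^5 - (45/2)x^4 - (225/2)x^3 - (1379/4)x^2 - (10023/16)x - 16593/32


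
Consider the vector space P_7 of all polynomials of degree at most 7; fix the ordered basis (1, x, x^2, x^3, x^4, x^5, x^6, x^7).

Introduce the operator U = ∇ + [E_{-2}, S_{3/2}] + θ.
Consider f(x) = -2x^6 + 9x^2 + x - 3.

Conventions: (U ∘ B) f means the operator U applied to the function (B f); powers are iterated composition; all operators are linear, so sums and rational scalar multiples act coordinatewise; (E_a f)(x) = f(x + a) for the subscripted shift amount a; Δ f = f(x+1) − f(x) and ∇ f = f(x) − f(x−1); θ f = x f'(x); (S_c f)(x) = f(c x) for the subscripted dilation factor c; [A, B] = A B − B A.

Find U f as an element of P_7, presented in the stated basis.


∇ f = -12x^5 + 30x^4 - 40x^3 + 30x^2 + 6x - 6
S_{3/2} f = -(729/32)x^6 + (81/4)x^2 + (3/2)x - 3
E_{-2} S_{3/2} f = -(729/32)x^6 + (2187/8)x^5 - (10935/8)x^4 + 3645x^3 - (21789/4)x^2 + (8589/2)x - 1383
E_{-2} f = -2x^6 + 24x^5 - 120x^4 + 320x^3 - 471x^2 + 349x - 97
S_{3/2} E_{-2} f = -(729/32)x^6 + (729/4)x^5 - (1215/2)x^4 + 1080x^3 - (4239/4)x^2 + (1047/2)x - 97
[E_{-2}, S_{3/2}] f = (729/8)x^5 - (6075/8)x^4 + 2565x^3 - (8775/2)x^2 + 3771x - 1286
θ f = -12x^6 + 18x^2 + x
(∇ + [E_{-2}, S_{3/2}] + θ) f = -12x^6 + (633/8)x^5 - (5835/8)x^4 + 2525x^3 - (8679/2)x^2 + 3778x - 1292

g(x) = -12x^6 + (633/8)x^5 - (5835/8)x^4 + 2525x^3 - (8679/2)x^2 + 3778x - 1292


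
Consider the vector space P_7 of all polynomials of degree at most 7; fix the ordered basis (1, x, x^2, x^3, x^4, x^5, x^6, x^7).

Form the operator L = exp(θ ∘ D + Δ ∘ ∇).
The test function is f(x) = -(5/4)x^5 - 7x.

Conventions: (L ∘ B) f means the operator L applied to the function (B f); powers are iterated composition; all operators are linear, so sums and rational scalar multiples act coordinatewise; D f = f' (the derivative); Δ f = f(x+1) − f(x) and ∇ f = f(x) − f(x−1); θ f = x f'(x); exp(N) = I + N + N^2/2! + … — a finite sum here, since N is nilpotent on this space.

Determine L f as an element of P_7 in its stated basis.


order-1 term: -25x^4 - 25x^3 - (25/2)x
order-2 term: -150x^3 - 225x^2 - 75x - 25
order-3 term: -300x^2 - 450x - 150
order-4 term: -150x - 150
the series for exp(θ ∘ D + Δ ∘ ∇) f terminates at order 4
exp(θ ∘ D + Δ ∘ ∇) f = -(5/4)x^5 - 25x^4 - 175x^3 - 525x^2 - (1389/2)x - 325

the image equals g(x) = -(5/4)x^5 - 25x^4 - 175x^3 - 525x^2 - (1389/2)x - 325


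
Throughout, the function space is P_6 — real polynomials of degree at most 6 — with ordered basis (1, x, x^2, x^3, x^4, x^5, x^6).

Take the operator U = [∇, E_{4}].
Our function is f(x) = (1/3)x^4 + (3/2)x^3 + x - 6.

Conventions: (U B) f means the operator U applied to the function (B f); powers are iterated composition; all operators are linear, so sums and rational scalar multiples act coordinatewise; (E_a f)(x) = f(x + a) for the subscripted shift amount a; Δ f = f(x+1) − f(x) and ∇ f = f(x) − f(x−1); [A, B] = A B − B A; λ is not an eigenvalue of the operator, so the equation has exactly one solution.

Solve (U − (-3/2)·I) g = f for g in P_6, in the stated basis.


write g with unknown coordinates in the stated basis and equate coefficients in (U − (-3/2)·I) g = f
solving from the highest basis element down gives g = (2/9)x^4 + x^3 + (2/3)x - 4
check: U g = 0
so U g − (-3/2)·g = (1/3)x^4 + (3/2)x^3 + x - 6 = f ✓

the result is g(x) = (2/9)x^4 + x^3 + (2/3)x - 4


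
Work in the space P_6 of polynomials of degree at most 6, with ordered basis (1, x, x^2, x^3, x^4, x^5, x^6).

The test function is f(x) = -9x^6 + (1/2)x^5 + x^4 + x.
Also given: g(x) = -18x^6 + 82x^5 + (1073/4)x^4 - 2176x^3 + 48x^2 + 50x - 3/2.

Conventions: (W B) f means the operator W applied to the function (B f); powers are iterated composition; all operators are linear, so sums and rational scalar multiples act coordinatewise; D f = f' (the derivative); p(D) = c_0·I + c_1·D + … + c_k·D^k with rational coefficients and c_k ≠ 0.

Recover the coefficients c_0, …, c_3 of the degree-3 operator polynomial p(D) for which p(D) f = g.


D^0 f = -9x^6 + (1/2)x^5 + x^4 + x
D^1 f = -54x^5 + (5/2)x^4 + 4x^3 + 1
D^2 f = -270x^4 + 10x^3 + 12x^2
D^3 f = -1080x^3 + 30x^2 + 24x
matching coefficients of g against c_0 f + c_1 Df + … from the top degree down determines the c_i
solution: c_0 = 2, c_1 = -3/2, c_2 = -1, c_3 = 2

c_0 = 2, c_1 = -3/2, c_2 = -1, c_3 = 2
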